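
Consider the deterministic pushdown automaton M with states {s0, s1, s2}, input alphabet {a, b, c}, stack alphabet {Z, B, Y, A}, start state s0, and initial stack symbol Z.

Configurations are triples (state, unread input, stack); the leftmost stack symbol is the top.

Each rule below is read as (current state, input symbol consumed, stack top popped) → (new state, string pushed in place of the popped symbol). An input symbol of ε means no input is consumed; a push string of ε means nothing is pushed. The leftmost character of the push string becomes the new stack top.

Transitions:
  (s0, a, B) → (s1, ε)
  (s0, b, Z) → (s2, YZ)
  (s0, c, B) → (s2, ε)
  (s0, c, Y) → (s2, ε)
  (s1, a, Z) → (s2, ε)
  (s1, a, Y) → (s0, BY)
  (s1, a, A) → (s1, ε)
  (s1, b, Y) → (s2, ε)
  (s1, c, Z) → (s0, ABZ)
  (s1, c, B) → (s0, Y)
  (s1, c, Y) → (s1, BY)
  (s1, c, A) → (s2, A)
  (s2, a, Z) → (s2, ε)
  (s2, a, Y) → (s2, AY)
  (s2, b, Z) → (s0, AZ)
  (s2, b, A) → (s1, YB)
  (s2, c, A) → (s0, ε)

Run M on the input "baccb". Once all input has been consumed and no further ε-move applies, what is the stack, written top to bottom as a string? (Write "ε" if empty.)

AZ

(s0, baccb, Z)
  read b, top Z: go to s2, push YZ → (s2, accb, YZ)
  read a, top Y: go to s2, push AY → (s2, ccb, AYZ)
  read c, top A: go to s0, push ε → (s0, cb, YZ)
  read c, top Y: go to s2, push ε → (s2, b, Z)
  read b, top Z: go to s0, push AZ → (s0, ε, AZ)
All input consumed in state s0 with stack AZ.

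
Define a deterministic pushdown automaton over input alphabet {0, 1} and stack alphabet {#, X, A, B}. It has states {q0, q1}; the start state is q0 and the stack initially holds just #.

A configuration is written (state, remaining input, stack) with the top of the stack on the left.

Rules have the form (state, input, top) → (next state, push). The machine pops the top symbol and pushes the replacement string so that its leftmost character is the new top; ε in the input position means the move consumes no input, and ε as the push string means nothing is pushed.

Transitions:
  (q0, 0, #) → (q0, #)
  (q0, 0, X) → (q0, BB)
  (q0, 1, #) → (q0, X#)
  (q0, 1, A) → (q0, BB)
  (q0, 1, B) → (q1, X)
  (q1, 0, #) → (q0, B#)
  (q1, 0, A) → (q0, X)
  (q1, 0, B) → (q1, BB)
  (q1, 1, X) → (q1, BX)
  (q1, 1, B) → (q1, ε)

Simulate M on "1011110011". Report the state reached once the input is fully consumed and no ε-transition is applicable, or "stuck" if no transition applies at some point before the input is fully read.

(q0, 1011110011, #)
  read 1, top #: go to q0, push X# → (q0, 011110011, X#)
  read 0, top X: go to q0, push BB → (q0, 11110011, BB#)
  read 1, top B: go to q1, push X → (q1, 1110011, XB#)
  read 1, top X: go to q1, push BX → (q1, 110011, BXB#)
  read 1, top B: go to q1, push ε → (q1, 10011, XB#)
  read 1, top X: go to q1, push BX → (q1, 0011, BXB#)
  read 0, top B: go to q1, push BB → (q1, 011, BBXB#)
  read 0, top B: go to q1, push BB → (q1, 11, BBBXB#)
  read 1, top B: go to q1, push ε → (q1, 1, BBXB#)
  read 1, top B: go to q1, push ε → (q1, ε, BXB#)
All input consumed; M is in state q1.

q1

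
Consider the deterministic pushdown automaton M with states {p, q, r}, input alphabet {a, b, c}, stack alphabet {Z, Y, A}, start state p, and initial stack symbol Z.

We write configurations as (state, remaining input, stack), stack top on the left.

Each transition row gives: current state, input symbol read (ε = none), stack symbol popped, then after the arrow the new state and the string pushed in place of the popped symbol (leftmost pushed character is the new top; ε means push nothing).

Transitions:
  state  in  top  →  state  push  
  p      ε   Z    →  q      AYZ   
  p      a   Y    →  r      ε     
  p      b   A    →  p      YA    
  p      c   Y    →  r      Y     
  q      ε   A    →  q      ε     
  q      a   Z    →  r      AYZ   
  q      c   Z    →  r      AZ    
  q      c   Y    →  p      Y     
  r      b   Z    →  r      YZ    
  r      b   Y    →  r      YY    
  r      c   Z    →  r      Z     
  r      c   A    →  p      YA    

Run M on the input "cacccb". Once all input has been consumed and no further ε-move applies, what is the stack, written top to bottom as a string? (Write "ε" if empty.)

YZ

(p, cacccb, Z)
  ε-move, top Z: go to q, push AYZ → (q, cacccb, AYZ)
  ε-move, top A: go to q, push ε → (q, cacccb, YZ)
  read c, top Y: go to p, push Y → (p, acccb, YZ)
  read a, top Y: go to r, push ε → (r, cccb, Z)
  read c, top Z: go to r, push Z → (r, ccb, Z)
  read c, top Z: go to r, push Z → (r, cb, Z)
  read c, top Z: go to r, push Z → (r, b, Z)
  read b, top Z: go to r, push YZ → (r, ε, YZ)
All input consumed in state r with stack YZ.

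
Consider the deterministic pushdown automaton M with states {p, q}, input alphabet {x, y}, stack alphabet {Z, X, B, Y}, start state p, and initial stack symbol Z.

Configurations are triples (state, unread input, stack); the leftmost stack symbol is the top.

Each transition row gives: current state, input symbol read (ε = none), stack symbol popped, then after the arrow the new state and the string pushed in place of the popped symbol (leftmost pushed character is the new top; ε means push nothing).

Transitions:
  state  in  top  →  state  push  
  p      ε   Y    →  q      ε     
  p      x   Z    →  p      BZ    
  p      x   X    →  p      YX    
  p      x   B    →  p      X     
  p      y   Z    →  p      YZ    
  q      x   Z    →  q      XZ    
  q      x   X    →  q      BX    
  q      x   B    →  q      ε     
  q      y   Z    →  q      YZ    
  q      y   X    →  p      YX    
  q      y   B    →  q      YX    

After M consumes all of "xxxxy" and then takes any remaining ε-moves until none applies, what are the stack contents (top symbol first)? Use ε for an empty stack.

(p, xxxxy, Z)
  read x, top Z: go to p, push BZ → (p, xxxy, BZ)
  read x, top B: go to p, push X → (p, xxy, XZ)
  read x, top X: go to p, push YX → (p, xy, YXZ)
  ε-move, top Y: go to q, push ε → (q, xy, XZ)
  read x, top X: go to q, push BX → (q, y, BXZ)
  read y, top B: go to q, push YX → (q, ε, YXXZ)
All input consumed in state q with stack YXXZ.

YXXZ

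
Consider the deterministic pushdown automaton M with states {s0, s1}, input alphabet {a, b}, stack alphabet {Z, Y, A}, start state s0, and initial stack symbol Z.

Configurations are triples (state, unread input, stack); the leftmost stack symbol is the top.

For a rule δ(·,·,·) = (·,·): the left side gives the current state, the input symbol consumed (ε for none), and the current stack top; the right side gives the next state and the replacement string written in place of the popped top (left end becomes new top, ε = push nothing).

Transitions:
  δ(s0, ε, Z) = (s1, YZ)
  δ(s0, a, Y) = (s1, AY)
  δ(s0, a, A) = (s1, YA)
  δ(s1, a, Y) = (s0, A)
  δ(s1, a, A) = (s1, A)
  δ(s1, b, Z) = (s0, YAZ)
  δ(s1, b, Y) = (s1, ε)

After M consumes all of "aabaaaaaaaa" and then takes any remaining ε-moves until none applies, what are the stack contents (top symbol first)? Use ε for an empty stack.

AZ

(s0, aabaaaaaaaa, Z)
  ε-move, top Z: go to s1, push YZ → (s1, aabaaaaaaaa, YZ)
  read a, top Y: go to s0, push A → (s0, abaaaaaaaa, AZ)
  read a, top A: go to s1, push YA → (s1, baaaaaaaa, YAZ)
  read b, top Y: go to s1, push ε → (s1, aaaaaaaa, AZ)
  read a, top A: go to s1, push A → (s1, aaaaaaa, AZ)
  read a, top A: go to s1, push A → (s1, aaaaaa, AZ)
  read a, top A: go to s1, push A → (s1, aaaaa, AZ)
  read a, top A: go to s1, push A → (s1, aaaa, AZ)
  read a, top A: go to s1, push A → (s1, aaa, AZ)
  read a, top A: go to s1, push A → (s1, aa, AZ)
  read a, top A: go to s1, push A → (s1, a, AZ)
  read a, top A: go to s1, push A → (s1, ε, AZ)
All input consumed in state s1 with stack AZ.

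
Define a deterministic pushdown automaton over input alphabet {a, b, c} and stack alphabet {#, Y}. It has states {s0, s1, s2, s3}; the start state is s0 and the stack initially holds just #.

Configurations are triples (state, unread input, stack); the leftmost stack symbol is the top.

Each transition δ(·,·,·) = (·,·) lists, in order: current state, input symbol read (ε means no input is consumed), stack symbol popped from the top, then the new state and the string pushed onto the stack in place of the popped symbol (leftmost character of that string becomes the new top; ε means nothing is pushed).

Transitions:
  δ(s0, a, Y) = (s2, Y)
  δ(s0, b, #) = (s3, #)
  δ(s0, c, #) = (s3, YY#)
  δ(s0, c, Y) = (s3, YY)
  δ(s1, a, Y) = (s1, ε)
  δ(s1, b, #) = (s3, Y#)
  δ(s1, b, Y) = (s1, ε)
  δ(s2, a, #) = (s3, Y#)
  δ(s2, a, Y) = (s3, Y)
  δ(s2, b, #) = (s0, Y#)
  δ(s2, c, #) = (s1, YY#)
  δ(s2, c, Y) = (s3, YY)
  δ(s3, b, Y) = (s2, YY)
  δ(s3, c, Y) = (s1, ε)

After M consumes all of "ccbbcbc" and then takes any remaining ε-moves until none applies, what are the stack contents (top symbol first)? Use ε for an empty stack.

(s0, ccbbcbc, #)
  read c, top #: go to s3, push YY# → (s3, cbbcbc, YY#)
  read c, top Y: go to s1, push ε → (s1, bbcbc, Y#)
  read b, top Y: go to s1, push ε → (s1, bcbc, #)
  read b, top #: go to s3, push Y# → (s3, cbc, Y#)
  read c, top Y: go to s1, push ε → (s1, bc, #)
  read b, top #: go to s3, push Y# → (s3, c, Y#)
  read c, top Y: go to s1, push ε → (s1, ε, #)
All input consumed in state s1 with stack #.

#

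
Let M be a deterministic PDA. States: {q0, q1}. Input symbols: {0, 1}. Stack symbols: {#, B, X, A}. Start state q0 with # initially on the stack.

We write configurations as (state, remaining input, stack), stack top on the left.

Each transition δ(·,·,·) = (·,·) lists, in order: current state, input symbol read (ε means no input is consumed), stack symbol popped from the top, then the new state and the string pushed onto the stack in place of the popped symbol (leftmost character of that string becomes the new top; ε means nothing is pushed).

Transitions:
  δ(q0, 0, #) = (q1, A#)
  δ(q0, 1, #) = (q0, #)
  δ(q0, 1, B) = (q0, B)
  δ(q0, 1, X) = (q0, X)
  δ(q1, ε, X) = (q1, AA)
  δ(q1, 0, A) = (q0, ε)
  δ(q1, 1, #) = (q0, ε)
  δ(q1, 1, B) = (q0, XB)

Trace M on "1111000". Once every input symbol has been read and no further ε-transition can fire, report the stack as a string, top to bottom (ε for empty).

A#

(q0, 1111000, #) ⊢ (q0, 111000, #) ⊢ (q0, 11000, #) ⊢ (q0, 1000, #) ⊢ (q0, 000, #) ⊢ (q1, 00, A#) ⊢ (q0, 0, #) ⊢ (q1, ε, A#)
All input consumed in state q1 with stack A#.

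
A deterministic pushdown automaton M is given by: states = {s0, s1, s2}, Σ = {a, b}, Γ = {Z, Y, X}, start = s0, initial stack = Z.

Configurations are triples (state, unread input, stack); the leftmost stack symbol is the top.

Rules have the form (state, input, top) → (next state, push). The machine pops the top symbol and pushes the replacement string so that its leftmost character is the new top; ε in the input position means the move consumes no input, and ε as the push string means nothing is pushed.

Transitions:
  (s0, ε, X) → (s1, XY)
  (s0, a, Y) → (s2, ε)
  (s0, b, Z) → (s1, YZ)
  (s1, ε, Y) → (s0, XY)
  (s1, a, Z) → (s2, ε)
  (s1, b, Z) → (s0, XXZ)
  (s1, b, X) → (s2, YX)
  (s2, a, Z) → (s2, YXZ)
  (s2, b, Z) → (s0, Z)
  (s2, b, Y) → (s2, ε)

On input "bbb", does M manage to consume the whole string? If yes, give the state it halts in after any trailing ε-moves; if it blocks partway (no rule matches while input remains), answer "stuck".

s2

(s0, bbb, Z) ⊢ (s1, bb, YZ) ⊢ (s0, bb, XYZ) ⊢ (s1, bb, XYYZ) ⊢ (s2, b, YXYYZ) ⊢ (s2, ε, XYYZ)
All input consumed; M is in state s2.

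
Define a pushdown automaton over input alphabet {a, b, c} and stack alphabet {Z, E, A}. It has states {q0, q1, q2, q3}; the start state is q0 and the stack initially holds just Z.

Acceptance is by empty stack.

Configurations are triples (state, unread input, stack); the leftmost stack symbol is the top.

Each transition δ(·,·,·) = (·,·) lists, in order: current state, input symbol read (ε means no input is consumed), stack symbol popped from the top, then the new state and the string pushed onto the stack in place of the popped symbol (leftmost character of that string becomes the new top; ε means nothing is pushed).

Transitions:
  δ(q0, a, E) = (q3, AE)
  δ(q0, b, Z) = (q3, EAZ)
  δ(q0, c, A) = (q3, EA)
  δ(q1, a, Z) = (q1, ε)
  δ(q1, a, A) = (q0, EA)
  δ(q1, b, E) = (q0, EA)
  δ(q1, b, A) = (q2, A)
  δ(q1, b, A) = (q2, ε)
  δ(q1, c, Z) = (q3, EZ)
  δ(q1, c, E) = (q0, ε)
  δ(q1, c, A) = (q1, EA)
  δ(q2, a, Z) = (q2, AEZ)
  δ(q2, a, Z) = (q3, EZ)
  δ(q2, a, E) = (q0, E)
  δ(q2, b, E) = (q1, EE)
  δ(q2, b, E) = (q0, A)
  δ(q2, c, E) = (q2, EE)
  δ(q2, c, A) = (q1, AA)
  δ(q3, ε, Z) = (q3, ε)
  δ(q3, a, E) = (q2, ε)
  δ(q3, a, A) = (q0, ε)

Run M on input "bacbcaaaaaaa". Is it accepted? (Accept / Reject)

Reject

No computation consumes all input and empties the stack.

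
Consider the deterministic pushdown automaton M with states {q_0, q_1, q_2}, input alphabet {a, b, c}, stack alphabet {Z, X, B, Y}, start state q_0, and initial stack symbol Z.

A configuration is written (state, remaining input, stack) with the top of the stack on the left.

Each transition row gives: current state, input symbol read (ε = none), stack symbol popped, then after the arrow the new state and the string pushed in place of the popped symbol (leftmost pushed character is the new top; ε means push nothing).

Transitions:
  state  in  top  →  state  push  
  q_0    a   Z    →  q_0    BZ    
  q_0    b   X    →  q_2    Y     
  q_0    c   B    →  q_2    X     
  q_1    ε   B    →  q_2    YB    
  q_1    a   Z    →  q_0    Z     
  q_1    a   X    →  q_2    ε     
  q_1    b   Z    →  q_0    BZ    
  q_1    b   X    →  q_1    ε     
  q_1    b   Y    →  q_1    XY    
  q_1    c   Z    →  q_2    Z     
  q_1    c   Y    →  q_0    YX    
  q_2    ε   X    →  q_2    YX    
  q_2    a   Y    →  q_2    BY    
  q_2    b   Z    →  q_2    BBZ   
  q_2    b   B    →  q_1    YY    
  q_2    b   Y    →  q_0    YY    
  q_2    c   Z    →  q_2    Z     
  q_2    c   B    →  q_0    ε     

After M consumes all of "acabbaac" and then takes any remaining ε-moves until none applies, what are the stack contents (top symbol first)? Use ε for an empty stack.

(q_0, acabbaac, Z)
  read a, top Z: go to q_0, push BZ → (q_0, cabbaac, BZ)
  read c, top B: go to q_2, push X → (q_2, abbaac, XZ)
  ε-move, top X: go to q_2, push YX → (q_2, abbaac, YXZ)
  read a, top Y: go to q_2, push BY → (q_2, bbaac, BYXZ)
  read b, top B: go to q_1, push YY → (q_1, baac, YYYXZ)
  read b, top Y: go to q_1, push XY → (q_1, aac, XYYYXZ)
  read a, top X: go to q_2, push ε → (q_2, ac, YYYXZ)
  read a, top Y: go to q_2, push BY → (q_2, c, BYYYXZ)
  read c, top B: go to q_0, push ε → (q_0, ε, YYYXZ)
All input consumed in state q_0 with stack YYYXZ.

YYYXZ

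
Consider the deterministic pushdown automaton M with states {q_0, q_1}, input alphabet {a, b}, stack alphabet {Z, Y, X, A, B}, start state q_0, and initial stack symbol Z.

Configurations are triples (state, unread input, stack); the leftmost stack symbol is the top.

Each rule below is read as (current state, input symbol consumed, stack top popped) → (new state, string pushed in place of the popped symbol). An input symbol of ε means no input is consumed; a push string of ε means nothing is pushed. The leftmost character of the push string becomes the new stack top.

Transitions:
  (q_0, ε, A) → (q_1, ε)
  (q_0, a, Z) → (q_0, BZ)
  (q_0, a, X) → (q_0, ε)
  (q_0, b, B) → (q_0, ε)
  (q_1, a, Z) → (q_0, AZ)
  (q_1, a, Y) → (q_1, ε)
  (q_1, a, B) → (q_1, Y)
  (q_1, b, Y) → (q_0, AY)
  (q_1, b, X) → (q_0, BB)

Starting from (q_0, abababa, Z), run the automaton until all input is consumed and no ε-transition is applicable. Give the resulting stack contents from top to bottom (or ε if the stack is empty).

BZ

(q_0, abababa, Z)
  read a, top Z: go to q_0, push BZ → (q_0, bababa, BZ)
  read b, top B: go to q_0, push ε → (q_0, ababa, Z)
  read a, top Z: go to q_0, push BZ → (q_0, baba, BZ)
  read b, top B: go to q_0, push ε → (q_0, aba, Z)
  read a, top Z: go to q_0, push BZ → (q_0, ba, BZ)
  read b, top B: go to q_0, push ε → (q_0, a, Z)
  read a, top Z: go to q_0, push BZ → (q_0, ε, BZ)
All input consumed in state q_0 with stack BZ.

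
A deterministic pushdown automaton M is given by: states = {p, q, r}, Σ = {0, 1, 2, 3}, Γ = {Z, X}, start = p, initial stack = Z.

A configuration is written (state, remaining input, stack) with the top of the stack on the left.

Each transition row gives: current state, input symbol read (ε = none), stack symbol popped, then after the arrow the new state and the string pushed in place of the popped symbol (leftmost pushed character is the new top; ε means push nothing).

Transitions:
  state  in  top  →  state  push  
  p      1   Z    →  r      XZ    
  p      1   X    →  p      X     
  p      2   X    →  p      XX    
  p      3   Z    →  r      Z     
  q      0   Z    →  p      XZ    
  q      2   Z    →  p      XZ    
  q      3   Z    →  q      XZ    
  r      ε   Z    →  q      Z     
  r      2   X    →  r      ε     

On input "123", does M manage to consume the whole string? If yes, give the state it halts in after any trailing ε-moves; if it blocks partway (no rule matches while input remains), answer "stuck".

q

(p, 123, Z)
  read 1, top Z: go to r, push XZ → (r, 23, XZ)
  read 2, top X: go to r, push ε → (r, 3, Z)
  ε-move, top Z: go to q, push Z → (q, 3, Z)
  read 3, top Z: go to q, push XZ → (q, ε, XZ)
All input consumed; M is in state q.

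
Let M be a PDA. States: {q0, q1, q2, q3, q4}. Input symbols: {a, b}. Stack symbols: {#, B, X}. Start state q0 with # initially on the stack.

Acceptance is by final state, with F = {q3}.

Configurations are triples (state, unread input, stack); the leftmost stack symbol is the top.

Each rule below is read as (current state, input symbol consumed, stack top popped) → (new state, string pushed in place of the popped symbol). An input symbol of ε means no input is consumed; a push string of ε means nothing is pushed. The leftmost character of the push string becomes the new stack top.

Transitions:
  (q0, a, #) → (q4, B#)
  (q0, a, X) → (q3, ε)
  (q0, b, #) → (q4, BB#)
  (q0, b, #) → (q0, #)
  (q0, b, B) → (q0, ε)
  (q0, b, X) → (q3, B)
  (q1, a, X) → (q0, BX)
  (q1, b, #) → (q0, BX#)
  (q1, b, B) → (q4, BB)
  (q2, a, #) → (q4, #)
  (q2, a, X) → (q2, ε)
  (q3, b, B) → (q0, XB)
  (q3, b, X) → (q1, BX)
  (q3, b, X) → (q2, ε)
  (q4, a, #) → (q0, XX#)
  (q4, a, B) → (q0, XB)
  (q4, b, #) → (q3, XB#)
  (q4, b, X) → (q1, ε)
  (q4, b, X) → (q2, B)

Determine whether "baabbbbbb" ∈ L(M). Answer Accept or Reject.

Accept

One accepting computation: (q0, baabbbbbb, #) ⊢ (q4, aabbbbbb, BB#) ⊢ (q0, abbbbbb, XBB#) ⊢ (q3, bbbbbb, BB#) ⊢ (q0, bbbbb, XBB#) ⊢ (q3, bbbb, BBB#) ⊢ (q0, bbb, XBBB#) ⊢ (q3, bb, BBBB#) ⊢ (q0, b, XBBBB#) ⊢ (q3, ε, BBBBB#)
All input consumed and state q3 ∈ F.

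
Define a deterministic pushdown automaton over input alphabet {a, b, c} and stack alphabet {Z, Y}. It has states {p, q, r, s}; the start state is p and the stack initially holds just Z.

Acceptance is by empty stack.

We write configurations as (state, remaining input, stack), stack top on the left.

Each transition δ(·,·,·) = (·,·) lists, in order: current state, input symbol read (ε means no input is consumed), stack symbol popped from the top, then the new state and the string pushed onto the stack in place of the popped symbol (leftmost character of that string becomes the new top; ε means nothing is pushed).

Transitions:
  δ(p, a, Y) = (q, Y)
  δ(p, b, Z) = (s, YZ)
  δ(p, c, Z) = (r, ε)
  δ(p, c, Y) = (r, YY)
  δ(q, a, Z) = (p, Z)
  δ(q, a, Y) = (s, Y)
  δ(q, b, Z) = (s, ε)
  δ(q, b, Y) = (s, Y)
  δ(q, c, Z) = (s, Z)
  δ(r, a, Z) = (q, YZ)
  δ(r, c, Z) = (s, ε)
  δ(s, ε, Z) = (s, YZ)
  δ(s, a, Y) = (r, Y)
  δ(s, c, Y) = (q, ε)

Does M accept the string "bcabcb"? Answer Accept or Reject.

Accept

(p, bcabcb, Z) ⊢ (s, cabcb, YZ) ⊢ (q, abcb, Z) ⊢ (p, bcb, Z) ⊢ (s, cb, YZ) ⊢ (q, b, Z) ⊢ (s, ε, ε)
All input consumed and the stack is empty.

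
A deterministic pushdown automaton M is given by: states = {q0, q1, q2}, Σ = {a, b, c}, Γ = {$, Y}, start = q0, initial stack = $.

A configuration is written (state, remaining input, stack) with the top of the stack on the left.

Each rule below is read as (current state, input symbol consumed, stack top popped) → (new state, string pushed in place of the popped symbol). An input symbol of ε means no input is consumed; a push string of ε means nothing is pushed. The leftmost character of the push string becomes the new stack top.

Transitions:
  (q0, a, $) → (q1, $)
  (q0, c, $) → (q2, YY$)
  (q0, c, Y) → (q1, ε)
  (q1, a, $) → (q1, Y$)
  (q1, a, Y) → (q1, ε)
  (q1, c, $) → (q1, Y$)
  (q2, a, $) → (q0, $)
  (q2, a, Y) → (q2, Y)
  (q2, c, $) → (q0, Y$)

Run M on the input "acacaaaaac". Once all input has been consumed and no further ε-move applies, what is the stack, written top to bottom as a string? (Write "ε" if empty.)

Y$

(q0, acacaaaaac, $)
  read a, top $: go to q1, push $ → (q1, cacaaaaac, $)
  read c, top $: go to q1, push Y$ → (q1, acaaaaac, Y$)
  read a, top Y: go to q1, push ε → (q1, caaaaac, $)
  read c, top $: go to q1, push Y$ → (q1, aaaaac, Y$)
  read a, top Y: go to q1, push ε → (q1, aaaac, $)
  read a, top $: go to q1, push Y$ → (q1, aaac, Y$)
  read a, top Y: go to q1, push ε → (q1, aac, $)
  read a, top $: go to q1, push Y$ → (q1, ac, Y$)
  read a, top Y: go to q1, push ε → (q1, c, $)
  read c, top $: go to q1, push Y$ → (q1, ε, Y$)
All input consumed in state q1 with stack Y$.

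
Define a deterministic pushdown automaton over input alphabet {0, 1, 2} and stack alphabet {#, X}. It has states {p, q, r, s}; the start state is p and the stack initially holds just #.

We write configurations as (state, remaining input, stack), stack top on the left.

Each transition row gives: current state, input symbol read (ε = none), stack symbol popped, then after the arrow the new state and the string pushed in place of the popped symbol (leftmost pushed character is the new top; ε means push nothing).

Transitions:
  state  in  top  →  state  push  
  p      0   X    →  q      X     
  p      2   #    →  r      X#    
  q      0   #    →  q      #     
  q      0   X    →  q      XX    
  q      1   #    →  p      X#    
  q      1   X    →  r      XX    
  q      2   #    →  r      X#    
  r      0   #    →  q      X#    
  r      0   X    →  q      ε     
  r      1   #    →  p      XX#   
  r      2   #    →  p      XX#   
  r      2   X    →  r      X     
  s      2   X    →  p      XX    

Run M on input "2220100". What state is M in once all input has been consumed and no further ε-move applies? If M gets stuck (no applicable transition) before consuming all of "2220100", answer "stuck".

(p, 2220100, #)
  read 2, top #: go to r, push X# → (r, 220100, X#)
  read 2, top X: go to r, push X → (r, 20100, X#)
  read 2, top X: go to r, push X → (r, 0100, X#)
  read 0, top X: go to q, push ε → (q, 100, #)
  read 1, top #: go to p, push X# → (p, 00, X#)
  read 0, top X: go to q, push X → (q, 0, X#)
  read 0, top X: go to q, push XX → (q, ε, XX#)
All input consumed; M is in state q.

q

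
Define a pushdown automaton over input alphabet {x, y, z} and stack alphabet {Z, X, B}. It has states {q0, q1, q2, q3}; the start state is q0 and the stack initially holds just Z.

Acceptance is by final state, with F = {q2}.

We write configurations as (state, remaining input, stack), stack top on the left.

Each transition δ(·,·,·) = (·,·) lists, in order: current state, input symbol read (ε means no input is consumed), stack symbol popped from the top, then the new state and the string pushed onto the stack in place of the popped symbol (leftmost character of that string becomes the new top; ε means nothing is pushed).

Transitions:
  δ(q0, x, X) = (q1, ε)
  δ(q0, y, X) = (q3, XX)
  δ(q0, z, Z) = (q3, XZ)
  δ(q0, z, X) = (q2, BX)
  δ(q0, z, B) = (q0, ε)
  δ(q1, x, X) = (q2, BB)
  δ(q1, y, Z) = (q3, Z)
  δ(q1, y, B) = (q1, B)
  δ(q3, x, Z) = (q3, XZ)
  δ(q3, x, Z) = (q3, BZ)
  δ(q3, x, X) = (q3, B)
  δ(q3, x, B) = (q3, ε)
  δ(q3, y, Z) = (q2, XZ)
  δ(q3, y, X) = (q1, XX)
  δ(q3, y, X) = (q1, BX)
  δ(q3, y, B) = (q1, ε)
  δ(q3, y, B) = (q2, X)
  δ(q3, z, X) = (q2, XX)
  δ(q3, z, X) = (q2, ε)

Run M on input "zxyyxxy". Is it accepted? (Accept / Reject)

One accepting computation: (q0, zxyyxxy, Z) ⊢ (q3, xyyxxy, XZ) ⊢ (q3, yyxxy, BZ) ⊢ (q1, yxxy, Z) ⊢ (q3, xxy, Z) ⊢ (q3, xy, XZ) ⊢ (q3, y, BZ) ⊢ (q2, ε, XZ)
All input consumed and state q2 ∈ F.

Accept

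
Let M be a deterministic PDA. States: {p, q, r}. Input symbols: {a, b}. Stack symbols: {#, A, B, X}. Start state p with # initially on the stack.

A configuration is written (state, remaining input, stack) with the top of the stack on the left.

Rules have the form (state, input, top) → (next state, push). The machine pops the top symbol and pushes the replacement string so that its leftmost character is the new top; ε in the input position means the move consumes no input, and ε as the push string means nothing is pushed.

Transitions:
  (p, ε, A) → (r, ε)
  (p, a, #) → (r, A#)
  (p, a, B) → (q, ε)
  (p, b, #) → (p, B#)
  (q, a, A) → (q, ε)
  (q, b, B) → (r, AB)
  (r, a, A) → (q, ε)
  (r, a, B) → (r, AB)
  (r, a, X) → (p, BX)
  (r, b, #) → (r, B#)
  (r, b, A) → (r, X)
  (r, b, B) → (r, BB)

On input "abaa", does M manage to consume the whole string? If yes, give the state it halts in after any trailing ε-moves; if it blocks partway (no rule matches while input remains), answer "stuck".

(p, abaa, #)
  read a, top #: go to r, push A# → (r, baa, A#)
  read b, top A: go to r, push X → (r, aa, X#)
  read a, top X: go to p, push BX → (p, a, BX#)
  read a, top B: go to q, push ε → (q, ε, X#)
All input consumed; M is in state q.

q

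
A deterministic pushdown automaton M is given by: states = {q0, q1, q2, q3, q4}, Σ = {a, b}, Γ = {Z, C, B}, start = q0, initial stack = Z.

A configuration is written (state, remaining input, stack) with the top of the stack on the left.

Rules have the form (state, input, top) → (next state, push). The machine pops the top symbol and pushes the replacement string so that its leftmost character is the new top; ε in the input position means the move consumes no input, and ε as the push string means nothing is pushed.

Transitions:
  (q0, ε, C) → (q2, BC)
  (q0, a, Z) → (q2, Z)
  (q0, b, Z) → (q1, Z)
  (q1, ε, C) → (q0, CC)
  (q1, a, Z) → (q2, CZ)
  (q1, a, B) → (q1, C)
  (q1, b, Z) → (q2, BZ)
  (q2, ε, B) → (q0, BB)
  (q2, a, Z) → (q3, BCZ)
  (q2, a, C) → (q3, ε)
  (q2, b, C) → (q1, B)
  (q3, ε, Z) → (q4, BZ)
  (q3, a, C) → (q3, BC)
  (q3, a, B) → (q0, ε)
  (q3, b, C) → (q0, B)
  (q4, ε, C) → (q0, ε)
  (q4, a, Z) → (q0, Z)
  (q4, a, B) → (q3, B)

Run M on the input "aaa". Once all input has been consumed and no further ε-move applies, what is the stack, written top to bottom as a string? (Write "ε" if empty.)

(q0, aaa, Z)
  read a, top Z: go to q2, push Z → (q2, aa, Z)
  read a, top Z: go to q3, push BCZ → (q3, a, BCZ)
  read a, top B: go to q0, push ε → (q0, ε, CZ)
  ε-move, top C: go to q2, push BC → (q2, ε, BCZ)
  ε-move, top B: go to q0, push BB → (q0, ε, BBCZ)
All input consumed in state q0 with stack BBCZ.

BBCZ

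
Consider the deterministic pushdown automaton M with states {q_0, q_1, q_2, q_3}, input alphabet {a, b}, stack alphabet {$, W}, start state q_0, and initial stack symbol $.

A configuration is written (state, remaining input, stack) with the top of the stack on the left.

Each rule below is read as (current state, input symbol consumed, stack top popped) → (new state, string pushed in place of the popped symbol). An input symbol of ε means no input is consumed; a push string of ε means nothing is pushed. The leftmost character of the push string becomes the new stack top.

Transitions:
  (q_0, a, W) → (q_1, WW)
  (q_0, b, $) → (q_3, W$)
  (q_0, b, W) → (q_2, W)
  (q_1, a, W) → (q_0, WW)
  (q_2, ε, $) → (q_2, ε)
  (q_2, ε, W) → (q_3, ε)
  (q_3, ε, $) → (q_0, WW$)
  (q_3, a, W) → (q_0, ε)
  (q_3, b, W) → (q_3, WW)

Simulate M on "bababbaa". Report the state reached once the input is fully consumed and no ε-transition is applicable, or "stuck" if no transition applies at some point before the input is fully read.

q_1

(q_0, bababbaa, $)
  read b, top $: go to q_3, push W$ → (q_3, ababbaa, W$)
  read a, top W: go to q_0, push ε → (q_0, babbaa, $)
  read b, top $: go to q_3, push W$ → (q_3, abbaa, W$)
  read a, top W: go to q_0, push ε → (q_0, bbaa, $)
  read b, top $: go to q_3, push W$ → (q_3, baa, W$)
  read b, top W: go to q_3, push WW → (q_3, aa, WW$)
  read a, top W: go to q_0, push ε → (q_0, a, W$)
  read a, top W: go to q_1, push WW → (q_1, ε, WW$)
All input consumed; M is in state q_1.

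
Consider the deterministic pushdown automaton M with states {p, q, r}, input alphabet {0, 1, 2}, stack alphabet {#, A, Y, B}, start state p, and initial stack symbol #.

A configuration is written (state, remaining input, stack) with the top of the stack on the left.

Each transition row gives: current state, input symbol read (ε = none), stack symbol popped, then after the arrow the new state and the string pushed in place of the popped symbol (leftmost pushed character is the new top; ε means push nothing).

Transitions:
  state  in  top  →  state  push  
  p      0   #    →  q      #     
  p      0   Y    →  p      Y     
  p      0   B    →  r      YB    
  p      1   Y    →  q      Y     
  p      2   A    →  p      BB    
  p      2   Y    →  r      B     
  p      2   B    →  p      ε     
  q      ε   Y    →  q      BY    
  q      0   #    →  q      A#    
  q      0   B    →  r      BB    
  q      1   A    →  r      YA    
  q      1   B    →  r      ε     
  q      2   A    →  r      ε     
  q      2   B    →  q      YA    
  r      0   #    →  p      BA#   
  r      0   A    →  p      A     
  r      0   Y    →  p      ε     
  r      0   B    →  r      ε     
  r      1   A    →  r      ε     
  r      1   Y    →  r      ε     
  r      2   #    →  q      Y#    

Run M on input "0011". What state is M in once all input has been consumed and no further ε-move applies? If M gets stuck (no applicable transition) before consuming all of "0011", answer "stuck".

(p, 0011, #) ⊢ (q, 011, #) ⊢ (q, 11, A#) ⊢ (r, 1, YA#) ⊢ (r, ε, A#)
All input consumed; M is in state r.

r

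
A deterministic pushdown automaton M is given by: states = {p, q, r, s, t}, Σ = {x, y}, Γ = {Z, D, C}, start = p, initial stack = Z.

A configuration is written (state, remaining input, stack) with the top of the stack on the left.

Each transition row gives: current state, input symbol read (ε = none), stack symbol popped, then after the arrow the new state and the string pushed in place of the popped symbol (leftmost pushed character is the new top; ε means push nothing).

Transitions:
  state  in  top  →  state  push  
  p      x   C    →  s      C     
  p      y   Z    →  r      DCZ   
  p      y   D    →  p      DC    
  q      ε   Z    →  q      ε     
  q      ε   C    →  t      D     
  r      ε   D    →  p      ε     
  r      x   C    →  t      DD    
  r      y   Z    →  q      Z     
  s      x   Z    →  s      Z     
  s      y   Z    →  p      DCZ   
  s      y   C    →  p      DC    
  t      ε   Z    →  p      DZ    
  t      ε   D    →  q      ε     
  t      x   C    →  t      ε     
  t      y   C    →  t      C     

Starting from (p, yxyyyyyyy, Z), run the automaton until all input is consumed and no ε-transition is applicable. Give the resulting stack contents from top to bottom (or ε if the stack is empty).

(p, yxyyyyyyy, Z)
  read y, top Z: go to r, push DCZ → (r, xyyyyyyy, DCZ)
  ε-move, top D: go to p, push ε → (p, xyyyyyyy, CZ)
  read x, top C: go to s, push C → (s, yyyyyyy, CZ)
  read y, top C: go to p, push DC → (p, yyyyyy, DCZ)
  read y, top D: go to p, push DC → (p, yyyyy, DCCZ)
  read y, top D: go to p, push DC → (p, yyyy, DCCCZ)
  read y, top D: go to p, push DC → (p, yyy, DCCCCZ)
  read y, top D: go to p, push DC → (p, yy, DCCCCCZ)
  read y, top D: go to p, push DC → (p, y, DCCCCCCZ)
  read y, top D: go to p, push DC → (p, ε, DCCCCCCCZ)
All input consumed in state p with stack DCCCCCCCZ.

DCCCCCCCZ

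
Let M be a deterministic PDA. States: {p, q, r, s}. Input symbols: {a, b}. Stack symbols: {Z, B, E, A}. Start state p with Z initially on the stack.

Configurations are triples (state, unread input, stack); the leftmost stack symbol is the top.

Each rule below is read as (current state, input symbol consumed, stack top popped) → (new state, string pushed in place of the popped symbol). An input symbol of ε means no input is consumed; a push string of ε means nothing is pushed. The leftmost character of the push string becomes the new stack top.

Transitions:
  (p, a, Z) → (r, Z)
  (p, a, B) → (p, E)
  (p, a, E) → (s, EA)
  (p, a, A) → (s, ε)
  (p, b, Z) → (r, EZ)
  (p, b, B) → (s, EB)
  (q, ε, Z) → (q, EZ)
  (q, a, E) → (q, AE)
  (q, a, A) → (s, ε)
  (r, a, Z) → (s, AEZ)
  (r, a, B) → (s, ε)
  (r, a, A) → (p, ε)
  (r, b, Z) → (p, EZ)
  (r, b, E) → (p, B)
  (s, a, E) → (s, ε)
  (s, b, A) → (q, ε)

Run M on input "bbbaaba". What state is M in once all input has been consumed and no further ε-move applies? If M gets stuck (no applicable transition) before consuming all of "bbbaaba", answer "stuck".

stuck

(p, bbbaaba, Z)
  read b, top Z: go to r, push EZ → (r, bbaaba, EZ)
  read b, top E: go to p, push B → (p, baaba, BZ)
  read b, top B: go to s, push EB → (s, aaba, EBZ)
  read a, top E: go to s, push ε → (s, aba, BZ)
No transition for (s, a, top B); M blocks with input aba remaining.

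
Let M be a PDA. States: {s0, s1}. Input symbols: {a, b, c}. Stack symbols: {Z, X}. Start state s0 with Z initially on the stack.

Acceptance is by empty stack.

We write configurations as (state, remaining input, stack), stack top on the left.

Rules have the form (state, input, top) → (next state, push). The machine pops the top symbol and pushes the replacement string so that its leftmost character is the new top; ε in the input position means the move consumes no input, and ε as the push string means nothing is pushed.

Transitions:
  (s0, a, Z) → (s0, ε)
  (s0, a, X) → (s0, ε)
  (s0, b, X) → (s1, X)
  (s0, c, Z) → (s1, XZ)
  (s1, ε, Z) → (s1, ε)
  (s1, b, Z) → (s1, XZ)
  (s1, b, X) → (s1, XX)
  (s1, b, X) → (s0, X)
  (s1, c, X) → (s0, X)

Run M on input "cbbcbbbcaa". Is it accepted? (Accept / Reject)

One accepting computation: (s0, cbbcbbbcaa, Z) ⊢ (s1, bbcbbbcaa, XZ) ⊢ (s0, bcbbbcaa, XZ) ⊢ (s1, cbbbcaa, XZ) ⊢ (s0, bbbcaa, XZ) ⊢ (s1, bbcaa, XZ) ⊢ (s0, bcaa, XZ) ⊢ (s1, caa, XZ) ⊢ (s0, aa, XZ) ⊢ (s0, a, Z) ⊢ (s0, ε, ε)
All input consumed and the stack is empty.

Accept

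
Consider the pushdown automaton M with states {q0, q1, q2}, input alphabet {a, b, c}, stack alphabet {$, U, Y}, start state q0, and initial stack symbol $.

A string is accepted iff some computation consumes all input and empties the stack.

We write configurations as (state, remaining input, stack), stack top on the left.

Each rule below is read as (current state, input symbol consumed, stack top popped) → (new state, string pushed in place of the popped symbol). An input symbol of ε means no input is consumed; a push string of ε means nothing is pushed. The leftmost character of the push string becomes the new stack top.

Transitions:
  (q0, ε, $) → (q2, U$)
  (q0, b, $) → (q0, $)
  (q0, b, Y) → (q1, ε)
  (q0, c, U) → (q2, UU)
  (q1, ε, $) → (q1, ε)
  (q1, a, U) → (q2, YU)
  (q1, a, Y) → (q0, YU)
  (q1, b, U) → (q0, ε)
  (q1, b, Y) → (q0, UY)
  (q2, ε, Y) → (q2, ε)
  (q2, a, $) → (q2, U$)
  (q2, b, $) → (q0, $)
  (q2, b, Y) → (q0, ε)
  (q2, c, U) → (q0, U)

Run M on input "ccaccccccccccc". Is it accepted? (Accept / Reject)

Reject

No computation consumes all input and empties the stack.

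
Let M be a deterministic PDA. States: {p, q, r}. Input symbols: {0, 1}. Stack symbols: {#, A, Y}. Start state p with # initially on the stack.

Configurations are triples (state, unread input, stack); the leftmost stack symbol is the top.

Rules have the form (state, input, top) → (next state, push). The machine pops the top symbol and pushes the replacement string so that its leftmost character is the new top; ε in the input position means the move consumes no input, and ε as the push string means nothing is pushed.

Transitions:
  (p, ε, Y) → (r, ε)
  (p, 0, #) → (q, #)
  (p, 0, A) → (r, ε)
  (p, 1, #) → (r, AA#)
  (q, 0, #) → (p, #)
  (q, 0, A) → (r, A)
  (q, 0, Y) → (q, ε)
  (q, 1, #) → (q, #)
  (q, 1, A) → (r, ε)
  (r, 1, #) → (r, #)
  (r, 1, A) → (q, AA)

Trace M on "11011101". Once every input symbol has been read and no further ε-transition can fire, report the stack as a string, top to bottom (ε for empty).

(p, 11011101, #)
  read 1, top #: go to r, push AA# → (r, 1011101, AA#)
  read 1, top A: go to q, push AA → (q, 011101, AAA#)
  read 0, top A: go to r, push A → (r, 11101, AAA#)
  read 1, top A: go to q, push AA → (q, 1101, AAAA#)
  read 1, top A: go to r, push ε → (r, 101, AAA#)
  read 1, top A: go to q, push AA → (q, 01, AAAA#)
  read 0, top A: go to r, push A → (r, 1, AAAA#)
  read 1, top A: go to q, push AA → (q, ε, AAAAA#)
All input consumed in state q with stack AAAAA#.

AAAAA#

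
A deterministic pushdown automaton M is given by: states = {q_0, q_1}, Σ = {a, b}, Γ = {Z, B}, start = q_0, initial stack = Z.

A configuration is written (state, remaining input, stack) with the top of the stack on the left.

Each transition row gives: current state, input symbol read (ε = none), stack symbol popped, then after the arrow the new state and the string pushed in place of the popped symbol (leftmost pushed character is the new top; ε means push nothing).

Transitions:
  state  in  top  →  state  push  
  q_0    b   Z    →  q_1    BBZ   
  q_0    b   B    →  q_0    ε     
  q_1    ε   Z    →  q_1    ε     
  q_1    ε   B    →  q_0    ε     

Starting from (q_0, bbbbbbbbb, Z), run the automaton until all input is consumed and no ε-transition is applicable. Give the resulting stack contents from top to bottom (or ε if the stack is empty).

(q_0, bbbbbbbbb, Z) ⊢ (q_1, bbbbbbbb, BBZ) ⊢ (q_0, bbbbbbbb, BZ) ⊢ (q_0, bbbbbbb, Z) ⊢ (q_1, bbbbbb, BBZ) ⊢ (q_0, bbbbbb, BZ) ⊢ (q_0, bbbbb, Z) ⊢ (q_1, bbbb, BBZ) ⊢ (q_0, bbbb, BZ) ⊢ (q_0, bbb, Z) ⊢ (q_1, bb, BBZ) ⊢ (q_0, bb, BZ) ⊢ (q_0, b, Z) ⊢ (q_1, ε, BBZ) ⊢ (q_0, ε, BZ)
All input consumed in state q_0 with stack BZ.

BZ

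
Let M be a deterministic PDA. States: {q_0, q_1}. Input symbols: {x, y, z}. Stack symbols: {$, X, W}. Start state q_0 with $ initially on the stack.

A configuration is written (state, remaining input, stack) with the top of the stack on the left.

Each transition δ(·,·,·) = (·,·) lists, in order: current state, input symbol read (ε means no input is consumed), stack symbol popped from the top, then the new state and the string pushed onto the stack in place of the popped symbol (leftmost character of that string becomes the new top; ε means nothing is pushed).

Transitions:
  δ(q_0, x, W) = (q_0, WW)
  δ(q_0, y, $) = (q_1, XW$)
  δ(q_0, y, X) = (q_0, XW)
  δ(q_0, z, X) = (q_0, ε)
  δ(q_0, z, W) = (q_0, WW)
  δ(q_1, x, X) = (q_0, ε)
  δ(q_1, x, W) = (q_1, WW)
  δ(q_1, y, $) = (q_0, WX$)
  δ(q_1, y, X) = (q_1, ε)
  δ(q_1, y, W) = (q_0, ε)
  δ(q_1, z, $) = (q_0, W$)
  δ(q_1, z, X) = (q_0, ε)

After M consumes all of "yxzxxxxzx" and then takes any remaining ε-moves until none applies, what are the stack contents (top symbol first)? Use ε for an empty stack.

(q_0, yxzxxxxzx, $) ⊢ (q_1, xzxxxxzx, XW$) ⊢ (q_0, zxxxxzx, W$) ⊢ (q_0, xxxxzx, WW$) ⊢ (q_0, xxxzx, WWW$) ⊢ (q_0, xxzx, WWWW$) ⊢ (q_0, xzx, WWWWW$) ⊢ (q_0, zx, WWWWWW$) ⊢ (q_0, x, WWWWWWW$) ⊢ (q_0, ε, WWWWWWWW$)
All input consumed in state q_0 with stack WWWWWWWW$.

WWWWWWWW$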